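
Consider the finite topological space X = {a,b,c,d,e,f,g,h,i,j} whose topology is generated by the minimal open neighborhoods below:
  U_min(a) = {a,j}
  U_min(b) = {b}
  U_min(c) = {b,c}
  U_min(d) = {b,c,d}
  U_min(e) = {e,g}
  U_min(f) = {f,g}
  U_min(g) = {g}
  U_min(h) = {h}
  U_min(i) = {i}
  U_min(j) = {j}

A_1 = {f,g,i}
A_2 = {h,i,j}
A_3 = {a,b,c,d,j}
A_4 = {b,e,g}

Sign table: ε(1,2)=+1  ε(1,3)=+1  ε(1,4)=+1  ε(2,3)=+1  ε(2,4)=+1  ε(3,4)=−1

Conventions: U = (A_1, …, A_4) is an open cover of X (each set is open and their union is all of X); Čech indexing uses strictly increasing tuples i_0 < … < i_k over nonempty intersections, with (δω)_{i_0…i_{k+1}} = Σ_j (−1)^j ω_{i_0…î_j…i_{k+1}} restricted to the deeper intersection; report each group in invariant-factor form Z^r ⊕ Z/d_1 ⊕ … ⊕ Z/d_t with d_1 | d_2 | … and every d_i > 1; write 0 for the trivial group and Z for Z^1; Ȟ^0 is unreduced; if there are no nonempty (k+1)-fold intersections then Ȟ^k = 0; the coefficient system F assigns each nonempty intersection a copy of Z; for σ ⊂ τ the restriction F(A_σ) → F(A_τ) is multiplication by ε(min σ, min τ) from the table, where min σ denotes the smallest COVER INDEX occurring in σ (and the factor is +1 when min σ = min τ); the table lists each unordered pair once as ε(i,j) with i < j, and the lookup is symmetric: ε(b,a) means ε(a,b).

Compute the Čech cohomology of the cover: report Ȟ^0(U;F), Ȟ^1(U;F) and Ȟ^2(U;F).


Ȟ^0 ≅ 0,  Ȟ^1 ≅ Z/2,  Ȟ^2 ≅ 0

intersection data:
  A12={i} A14={g} A23={j} A34={b}
C dims 4,4; δ0: rk 4, SNF 1^3·2
Ȟ^0 = (4 − 4) − 0 = 0, so Ȟ^0 ≅ 0
Ȟ^1 = (4 − 0) − 4 = 0 plus torsion [2], so Ȟ^1 ≅ Z/2
Ȟ^2 = (0 − 0) − 0 = 0, so Ȟ^2 ≅ 0


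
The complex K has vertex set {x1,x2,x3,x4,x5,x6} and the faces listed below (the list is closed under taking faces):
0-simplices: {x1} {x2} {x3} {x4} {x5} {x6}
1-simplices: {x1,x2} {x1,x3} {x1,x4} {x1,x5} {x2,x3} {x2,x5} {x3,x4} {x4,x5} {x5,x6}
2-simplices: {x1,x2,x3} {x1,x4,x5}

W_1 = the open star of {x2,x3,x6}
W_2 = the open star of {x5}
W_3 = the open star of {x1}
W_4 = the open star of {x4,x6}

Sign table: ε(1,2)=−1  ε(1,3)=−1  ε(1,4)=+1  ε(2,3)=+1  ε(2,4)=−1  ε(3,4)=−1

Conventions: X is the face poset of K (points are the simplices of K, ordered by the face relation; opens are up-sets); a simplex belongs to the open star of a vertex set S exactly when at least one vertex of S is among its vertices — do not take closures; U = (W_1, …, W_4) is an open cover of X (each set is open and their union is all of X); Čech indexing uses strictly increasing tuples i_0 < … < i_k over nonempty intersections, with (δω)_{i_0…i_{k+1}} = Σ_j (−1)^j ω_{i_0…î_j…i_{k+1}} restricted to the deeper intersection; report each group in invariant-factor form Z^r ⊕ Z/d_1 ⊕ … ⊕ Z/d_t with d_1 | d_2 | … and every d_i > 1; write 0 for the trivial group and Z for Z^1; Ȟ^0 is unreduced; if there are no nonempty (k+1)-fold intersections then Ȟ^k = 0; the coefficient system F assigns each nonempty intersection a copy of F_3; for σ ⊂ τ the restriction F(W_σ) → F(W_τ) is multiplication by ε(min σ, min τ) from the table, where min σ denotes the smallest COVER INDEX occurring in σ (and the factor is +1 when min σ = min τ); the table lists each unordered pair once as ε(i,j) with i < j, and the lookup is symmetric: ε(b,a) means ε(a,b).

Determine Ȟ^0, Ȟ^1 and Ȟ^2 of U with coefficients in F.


Ȟ^0 ≅ Z/3,  Ȟ^1 ≅ Z/3,  Ȟ^2 ≅ 0

intersection data:
  W1={{x2},{x3},{x6},{x1,x2},{x1,x3},{x2,x3},{x2,x5},{x3,x4},{x5,x6},{x1,x2,x3}} W2={{x5},{x1,x5},{x2,x5},{x4,x5},{x5,x6},{x1,x4,x5}} W3={{x1},{x1,x2},{x1,x3},{x1,x4},{x1,x5},{x1,x2,x3},{x1,x4,x5}} W4={{x4},{x6},{x1,x4},{x3,x4},{x4,x5},{x5,x6},{x1,x4,x5}}
  W12={{x2,x5},{x5,x6}} W13={{x1,x2},{x1,x3},{x1,x2,x3}} W14={{x6},{x3,x4},{x5,x6}} W23={{x1,x5},{x1,x4,x5}} W24={{x4,x5},{x5,x6},{x1,x4,x5}} W34={{x1,x4},{x1,x4,x5}}
  W124={{x5,x6}} W234={{x1,x4,x5}}
C dims 4,6,2; δ0: rk_F3 3; δ1: rk_F3 2
Ȟ^0 = (4 − 3) − 0 = 1, so Ȟ^0 ≅ Z/3
Ȟ^1 = (6 − 2) − 3 = 1, so Ȟ^1 ≅ Z/3
Ȟ^2 = (2 − 0) − 2 = 0, so Ȟ^2 ≅ 0


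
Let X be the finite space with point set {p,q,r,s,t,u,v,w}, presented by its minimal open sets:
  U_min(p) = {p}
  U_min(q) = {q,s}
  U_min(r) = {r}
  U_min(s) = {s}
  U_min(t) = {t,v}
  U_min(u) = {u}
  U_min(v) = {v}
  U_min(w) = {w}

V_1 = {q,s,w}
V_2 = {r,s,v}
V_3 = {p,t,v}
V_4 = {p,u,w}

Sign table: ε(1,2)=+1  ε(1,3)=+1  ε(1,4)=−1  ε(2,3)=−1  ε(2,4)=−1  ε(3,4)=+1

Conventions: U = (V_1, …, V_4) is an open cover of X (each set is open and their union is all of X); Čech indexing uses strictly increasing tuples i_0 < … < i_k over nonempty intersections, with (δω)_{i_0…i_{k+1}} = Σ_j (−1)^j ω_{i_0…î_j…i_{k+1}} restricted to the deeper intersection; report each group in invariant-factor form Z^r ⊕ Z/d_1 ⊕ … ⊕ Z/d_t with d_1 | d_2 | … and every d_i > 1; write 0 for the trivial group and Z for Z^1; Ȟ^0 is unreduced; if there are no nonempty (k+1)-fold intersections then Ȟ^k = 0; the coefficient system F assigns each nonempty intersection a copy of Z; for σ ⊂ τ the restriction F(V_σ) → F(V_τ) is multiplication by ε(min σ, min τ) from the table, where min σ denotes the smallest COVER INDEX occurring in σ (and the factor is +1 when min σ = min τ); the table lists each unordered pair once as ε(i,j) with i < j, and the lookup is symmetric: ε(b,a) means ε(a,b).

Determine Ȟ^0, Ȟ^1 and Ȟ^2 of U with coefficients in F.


nonempty overlaps:
  V12={s} V14={w} V23={v} V34={p}
C dims 4,4; δ0: rk 3, SNF 1^3
degree 0: 4−3−0 = 1 → Ȟ^0 ≅ Z
degree 1: 4−0−3 = 1 → Ȟ^1 ≅ Z
degree 2: 0−0−0 = 0 → Ȟ^2 ≅ 0

Ȟ^0 = Z; Ȟ^1 = Z; Ȟ^2 = 0


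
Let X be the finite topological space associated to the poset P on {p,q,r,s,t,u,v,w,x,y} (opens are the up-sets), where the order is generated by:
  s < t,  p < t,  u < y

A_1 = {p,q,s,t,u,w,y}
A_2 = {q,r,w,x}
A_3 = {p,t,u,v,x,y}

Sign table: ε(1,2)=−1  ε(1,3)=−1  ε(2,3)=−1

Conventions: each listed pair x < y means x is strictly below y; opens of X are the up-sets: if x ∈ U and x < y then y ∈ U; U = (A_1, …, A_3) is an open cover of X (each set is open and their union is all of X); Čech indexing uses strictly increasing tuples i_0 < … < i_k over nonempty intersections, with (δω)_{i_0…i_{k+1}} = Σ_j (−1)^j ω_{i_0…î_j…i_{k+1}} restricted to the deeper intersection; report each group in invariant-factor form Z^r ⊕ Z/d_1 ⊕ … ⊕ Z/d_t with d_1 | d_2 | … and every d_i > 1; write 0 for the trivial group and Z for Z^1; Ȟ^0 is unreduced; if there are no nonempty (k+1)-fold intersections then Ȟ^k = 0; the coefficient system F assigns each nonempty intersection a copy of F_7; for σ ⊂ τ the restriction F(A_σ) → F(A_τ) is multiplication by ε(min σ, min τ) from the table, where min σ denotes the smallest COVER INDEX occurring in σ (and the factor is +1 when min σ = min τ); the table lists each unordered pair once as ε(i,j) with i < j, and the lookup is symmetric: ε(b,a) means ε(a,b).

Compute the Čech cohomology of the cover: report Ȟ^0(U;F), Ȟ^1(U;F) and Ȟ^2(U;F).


nerve of the cover:
  A12={q,w} A13={p,t,u,y} A23={x}
C dims 3,3; δ0: rk_F7 3
Ȟ^0 = (3 − 3) − 0 = 0, so Ȟ^0 ≅ 0
Ȟ^1 = (3 − 0) − 3 = 0, so Ȟ^1 ≅ 0
Ȟ^2 = (0 − 0) − 0 = 0, so Ȟ^2 ≅ 0

Ȟ^0 = 0, Ȟ^1 = 0, Ȟ^2 = 0


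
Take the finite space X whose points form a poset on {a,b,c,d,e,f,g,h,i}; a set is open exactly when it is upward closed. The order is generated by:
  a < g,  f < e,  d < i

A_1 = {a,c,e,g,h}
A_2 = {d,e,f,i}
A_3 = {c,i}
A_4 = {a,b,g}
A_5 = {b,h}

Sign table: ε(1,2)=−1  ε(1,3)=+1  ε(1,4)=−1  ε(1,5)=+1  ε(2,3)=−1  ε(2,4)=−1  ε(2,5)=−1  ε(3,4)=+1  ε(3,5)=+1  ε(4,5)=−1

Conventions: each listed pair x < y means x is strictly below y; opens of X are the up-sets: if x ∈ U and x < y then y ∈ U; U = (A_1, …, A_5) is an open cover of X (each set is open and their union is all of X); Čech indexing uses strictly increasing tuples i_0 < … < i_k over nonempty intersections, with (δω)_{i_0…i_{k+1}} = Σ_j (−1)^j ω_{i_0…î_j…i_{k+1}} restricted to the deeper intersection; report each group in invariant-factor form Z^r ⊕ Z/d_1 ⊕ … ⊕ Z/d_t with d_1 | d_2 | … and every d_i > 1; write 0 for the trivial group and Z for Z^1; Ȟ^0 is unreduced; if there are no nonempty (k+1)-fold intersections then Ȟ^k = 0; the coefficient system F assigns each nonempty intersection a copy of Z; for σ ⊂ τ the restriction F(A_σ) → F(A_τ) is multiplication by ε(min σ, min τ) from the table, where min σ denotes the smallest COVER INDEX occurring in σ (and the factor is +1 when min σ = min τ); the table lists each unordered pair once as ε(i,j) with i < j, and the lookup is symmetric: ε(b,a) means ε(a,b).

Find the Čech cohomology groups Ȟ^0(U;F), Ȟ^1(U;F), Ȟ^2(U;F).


Ȟ^0 ≅ Z, Ȟ^1 ≅ Z^2, Ȟ^2 ≅ 0

nonempty intersections:
  A12={e} A13={c} A14={a,g} A15={h} A23={i} A45={b}
C dims 5,6; δ0: rk 4, SNF 1^4
Ȟ^0: (5−4)−0=1 ⇒ Z
Ȟ^1: (6−0)−4=2 ⇒ Z^2
Ȟ^2: (0−0)−0=0 ⇒ 0


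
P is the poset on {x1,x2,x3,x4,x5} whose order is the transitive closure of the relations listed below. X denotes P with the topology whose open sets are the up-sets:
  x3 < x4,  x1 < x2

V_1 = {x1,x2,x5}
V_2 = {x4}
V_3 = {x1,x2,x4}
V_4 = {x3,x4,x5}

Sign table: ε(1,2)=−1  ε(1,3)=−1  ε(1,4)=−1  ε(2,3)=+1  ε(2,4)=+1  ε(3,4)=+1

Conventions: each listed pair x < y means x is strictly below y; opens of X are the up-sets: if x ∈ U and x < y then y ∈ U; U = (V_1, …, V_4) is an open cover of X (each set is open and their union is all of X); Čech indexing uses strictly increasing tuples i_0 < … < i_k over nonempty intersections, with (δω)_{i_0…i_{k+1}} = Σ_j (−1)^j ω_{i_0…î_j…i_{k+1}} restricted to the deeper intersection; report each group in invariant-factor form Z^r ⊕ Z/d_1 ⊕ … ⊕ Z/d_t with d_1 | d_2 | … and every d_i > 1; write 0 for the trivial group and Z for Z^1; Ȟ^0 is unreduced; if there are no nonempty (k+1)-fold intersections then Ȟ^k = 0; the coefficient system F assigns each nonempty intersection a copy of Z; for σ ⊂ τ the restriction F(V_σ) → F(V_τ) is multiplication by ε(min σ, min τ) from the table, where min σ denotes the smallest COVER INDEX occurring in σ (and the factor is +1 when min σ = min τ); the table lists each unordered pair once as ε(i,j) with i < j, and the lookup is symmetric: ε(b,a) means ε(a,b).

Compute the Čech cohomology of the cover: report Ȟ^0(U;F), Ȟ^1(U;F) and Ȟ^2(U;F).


nonempty intersections:
  V13={x1,x2} V14={x5} V23={x4} V24={x4} V34={x4}
  V234={x4}
C dims 4,5,1; δ0: rk 3, SNF 1^3; δ1: rk 1, SNF 1^1
Ȟ^0: (4−3)−0=1 ⇒ Z
Ȟ^1: (5−1)−3=1 ⇒ Z
Ȟ^2: (1−0)−1=0 ⇒ 0

Ȟ^0(U;F) ≅ Z; Ȟ^1(U;F) ≅ Z; Ȟ^2(U;F) ≅ 0


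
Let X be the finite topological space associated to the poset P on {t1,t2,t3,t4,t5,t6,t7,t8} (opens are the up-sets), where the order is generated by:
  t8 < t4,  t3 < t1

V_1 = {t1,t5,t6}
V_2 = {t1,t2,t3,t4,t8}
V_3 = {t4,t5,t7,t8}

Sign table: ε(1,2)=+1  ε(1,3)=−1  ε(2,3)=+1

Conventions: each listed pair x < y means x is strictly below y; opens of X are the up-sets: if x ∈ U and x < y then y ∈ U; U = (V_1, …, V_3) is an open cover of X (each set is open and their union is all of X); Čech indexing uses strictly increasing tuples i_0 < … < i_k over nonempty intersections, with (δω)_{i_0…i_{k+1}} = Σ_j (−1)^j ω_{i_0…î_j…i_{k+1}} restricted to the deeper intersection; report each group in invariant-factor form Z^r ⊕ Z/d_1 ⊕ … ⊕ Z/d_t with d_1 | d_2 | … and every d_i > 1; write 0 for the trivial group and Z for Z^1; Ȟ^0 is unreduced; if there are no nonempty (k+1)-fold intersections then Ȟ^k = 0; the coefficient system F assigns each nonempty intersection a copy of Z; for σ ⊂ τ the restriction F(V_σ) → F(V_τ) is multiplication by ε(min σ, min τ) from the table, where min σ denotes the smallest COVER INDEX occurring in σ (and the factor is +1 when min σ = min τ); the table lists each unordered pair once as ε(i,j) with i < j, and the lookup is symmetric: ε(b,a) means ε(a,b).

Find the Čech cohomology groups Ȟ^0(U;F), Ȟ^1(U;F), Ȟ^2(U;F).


nonempty overlaps:
  V12={t1} V13={t5} V23={t4,t8}
C dims 3,3; δ0: rk 3, SNF 1^2·2
degree 0: 3−3−0 = 0 → Ȟ^0 ≅ 0
degree 1: 3−0−3 = 0 plus torsion [2] → Ȟ^1 ≅ Z/2
degree 2: 0−0−0 = 0 → Ȟ^2 ≅ 0

Ȟ^0 ≅ 0,  Ȟ^1 ≅ Z/2,  Ȟ^2 ≅ 0


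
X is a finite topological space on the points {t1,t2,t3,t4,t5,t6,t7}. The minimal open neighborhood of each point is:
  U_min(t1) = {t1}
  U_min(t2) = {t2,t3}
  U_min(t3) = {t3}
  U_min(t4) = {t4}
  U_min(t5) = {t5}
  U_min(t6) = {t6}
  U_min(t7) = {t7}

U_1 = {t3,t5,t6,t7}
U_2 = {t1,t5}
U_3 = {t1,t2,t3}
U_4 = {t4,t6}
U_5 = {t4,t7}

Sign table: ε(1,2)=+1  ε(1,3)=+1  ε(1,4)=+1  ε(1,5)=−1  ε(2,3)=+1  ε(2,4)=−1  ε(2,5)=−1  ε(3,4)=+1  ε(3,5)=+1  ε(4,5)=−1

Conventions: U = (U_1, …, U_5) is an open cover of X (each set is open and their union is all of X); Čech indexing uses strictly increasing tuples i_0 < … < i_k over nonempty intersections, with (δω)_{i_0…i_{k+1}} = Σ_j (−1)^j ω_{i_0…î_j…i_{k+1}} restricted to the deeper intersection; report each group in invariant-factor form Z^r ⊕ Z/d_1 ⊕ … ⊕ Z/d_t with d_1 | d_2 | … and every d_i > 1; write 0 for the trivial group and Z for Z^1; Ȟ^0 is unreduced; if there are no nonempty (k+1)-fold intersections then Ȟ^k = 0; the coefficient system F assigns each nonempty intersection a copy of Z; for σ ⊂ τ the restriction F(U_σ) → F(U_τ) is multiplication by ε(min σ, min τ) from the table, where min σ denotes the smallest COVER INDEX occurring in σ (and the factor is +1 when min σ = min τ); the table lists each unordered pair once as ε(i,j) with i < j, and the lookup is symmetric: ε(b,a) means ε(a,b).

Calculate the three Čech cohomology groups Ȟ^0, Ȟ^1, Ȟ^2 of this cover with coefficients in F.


cover nerve:
  U12={t5} U13={t3} U14={t6} U15={t7} U23={t1} U45={t4}
C dims 5,6; δ0: rk 4, SNF 1^4
Ȟ^0: (5−4)−0=1 ⇒ Z
Ȟ^1: (6−0)−4=2 ⇒ Z^2
Ȟ^2: (0−0)−0=0 ⇒ 0

Ȟ^0 ≅ Z, Ȟ^1 ≅ Z^2 and Ȟ^2 ≅ 0


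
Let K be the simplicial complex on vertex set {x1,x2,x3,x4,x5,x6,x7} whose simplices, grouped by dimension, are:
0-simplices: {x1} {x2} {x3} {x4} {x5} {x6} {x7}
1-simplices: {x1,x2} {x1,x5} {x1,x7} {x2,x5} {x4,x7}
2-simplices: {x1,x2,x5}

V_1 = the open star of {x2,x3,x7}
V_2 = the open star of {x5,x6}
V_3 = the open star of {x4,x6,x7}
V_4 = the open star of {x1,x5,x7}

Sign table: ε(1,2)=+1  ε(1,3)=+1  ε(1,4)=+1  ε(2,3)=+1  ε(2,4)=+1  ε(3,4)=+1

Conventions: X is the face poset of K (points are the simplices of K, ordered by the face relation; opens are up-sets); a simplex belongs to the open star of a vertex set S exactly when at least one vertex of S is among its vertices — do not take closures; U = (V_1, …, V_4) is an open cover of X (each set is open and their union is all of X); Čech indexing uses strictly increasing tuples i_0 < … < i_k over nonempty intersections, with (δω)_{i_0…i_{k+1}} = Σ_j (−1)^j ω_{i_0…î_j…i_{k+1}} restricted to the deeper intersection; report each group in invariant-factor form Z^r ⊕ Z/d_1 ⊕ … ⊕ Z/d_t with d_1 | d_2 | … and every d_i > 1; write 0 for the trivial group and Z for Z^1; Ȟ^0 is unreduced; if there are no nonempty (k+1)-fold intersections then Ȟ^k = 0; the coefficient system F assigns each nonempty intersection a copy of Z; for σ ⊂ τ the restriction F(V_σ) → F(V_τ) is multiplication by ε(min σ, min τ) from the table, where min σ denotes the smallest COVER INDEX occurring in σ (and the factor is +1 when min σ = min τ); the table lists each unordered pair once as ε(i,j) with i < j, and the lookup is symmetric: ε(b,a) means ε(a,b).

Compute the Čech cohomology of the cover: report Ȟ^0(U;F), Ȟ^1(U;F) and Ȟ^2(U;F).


Ȟ^0(U;F) ≅ Z, Ȟ^1(U;F) ≅ Z and Ȟ^2(U;F) ≅ 0

nerve of the cover:
  V1={{x2},{x3},{x7},{x1,x2},{x1,x7},{x2,x5},{x4,x7},{x1,x2,x5}} V2={{x5},{x6},{x1,x5},{x2,x5},{x1,x2,x5}} V3={{x4},{x6},{x7},{x1,x7},{x4,x7}} V4={{x1},{x5},{x7},{x1,x2},{x1,x5},{x1,x7},{x2,x5},{x4,x7},{x1,x2,x5}}
  V12={{x2,x5},{x1,x2,x5}} V13={{x7},{x1,x7},{x4,x7}} V14={{x7},{x1,x2},{x1,x7},{x2,x5},{x4,x7},{x1,x2,x5}} V23={{x6}} V24={{x5},{x1,x5},{x2,x5},{x1,x2,x5}} V34={{x7},{x1,x7},{x4,x7}}
  V124={{x2,x5},{x1,x2,x5}} V134={{x7},{x1,x7},{x4,x7}}
C dims 4,6,2; δ0: rk 3, SNF 1^3; δ1: rk 2, SNF 1^2
Ȟ^0 = (4 − 3) − 0 = 1, so Ȟ^0 ≅ Z
Ȟ^1 = (6 − 2) − 3 = 1, so Ȟ^1 ≅ Z
Ȟ^2 = (2 − 0) − 2 = 0, so Ȟ^2 ≅ 0


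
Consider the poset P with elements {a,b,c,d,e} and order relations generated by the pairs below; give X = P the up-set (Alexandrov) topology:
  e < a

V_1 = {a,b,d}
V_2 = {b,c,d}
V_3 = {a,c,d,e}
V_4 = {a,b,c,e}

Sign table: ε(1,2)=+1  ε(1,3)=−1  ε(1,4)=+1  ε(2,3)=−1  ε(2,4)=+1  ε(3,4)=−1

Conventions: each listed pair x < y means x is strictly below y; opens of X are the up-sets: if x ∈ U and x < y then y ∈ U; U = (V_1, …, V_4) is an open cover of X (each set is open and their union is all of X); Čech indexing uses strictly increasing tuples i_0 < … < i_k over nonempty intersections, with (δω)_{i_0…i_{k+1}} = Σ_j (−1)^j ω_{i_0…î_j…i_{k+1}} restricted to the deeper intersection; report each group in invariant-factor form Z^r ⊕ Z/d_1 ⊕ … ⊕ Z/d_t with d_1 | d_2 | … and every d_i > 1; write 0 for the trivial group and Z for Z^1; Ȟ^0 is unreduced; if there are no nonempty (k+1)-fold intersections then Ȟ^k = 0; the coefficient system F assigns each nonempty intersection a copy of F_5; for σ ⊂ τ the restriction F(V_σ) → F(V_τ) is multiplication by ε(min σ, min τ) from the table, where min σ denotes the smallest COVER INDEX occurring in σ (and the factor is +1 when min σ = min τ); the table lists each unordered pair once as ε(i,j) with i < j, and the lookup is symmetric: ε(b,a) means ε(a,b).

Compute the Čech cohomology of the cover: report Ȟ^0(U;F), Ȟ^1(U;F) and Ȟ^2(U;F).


Ȟ^0(U;F) ≅ Z/5, Ȟ^1(U;F) ≅ 0 and Ȟ^2(U;F) ≅ Z/5

cover nerve:
  V12={b,d} V13={a,d} V14={a,b} V23={c,d} V24={b,c} V34={a,c,e}
  V123={d} V124={b} V134={a} V234={c}
C dims 4,6,4; δ0: rk_F5 3; δ1: rk_F5 3
Ȟ^0: (4−3)−0=1 ⇒ Z/5
Ȟ^1: (6−3)−3=0 ⇒ 0
Ȟ^2: (4−0)−3=1 ⇒ Z/5


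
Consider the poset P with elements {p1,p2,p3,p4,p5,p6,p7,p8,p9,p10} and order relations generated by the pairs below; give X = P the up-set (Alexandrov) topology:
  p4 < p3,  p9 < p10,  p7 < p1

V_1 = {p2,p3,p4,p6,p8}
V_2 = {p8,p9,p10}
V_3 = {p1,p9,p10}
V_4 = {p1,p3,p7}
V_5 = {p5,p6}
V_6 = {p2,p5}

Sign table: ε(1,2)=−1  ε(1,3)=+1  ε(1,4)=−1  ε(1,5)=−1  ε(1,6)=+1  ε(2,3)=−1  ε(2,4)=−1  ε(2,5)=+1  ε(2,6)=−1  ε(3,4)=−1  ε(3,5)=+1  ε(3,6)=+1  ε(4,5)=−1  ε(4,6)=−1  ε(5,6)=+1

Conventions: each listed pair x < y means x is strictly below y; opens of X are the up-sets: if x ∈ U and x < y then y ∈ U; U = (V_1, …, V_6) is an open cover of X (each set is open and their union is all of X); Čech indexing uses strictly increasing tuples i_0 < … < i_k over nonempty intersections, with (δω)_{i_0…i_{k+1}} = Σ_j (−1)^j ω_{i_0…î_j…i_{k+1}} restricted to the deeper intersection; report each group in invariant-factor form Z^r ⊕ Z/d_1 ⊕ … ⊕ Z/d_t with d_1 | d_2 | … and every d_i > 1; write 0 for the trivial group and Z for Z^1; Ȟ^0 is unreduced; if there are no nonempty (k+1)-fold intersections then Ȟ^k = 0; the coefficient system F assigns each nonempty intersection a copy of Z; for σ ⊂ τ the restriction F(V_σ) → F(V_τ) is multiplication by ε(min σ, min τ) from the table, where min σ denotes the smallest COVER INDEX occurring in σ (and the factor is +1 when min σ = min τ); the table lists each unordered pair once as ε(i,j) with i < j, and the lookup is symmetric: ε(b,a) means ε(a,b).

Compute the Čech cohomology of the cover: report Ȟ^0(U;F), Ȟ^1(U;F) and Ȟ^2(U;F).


nerve simplices:
  V12={p8} V14={p3} V15={p6} V16={p2} V23={p9,p10} V34={p1} V56={p5}
C dims 6,7; δ0: rk 6, SNF 1^5·2
degree 0: 6−6−0 = 0 → Ȟ^0 ≅ 0
degree 1: 7−0−6 = 1 plus torsion [2] → Ȟ^1 ≅ Z ⊕ Z/2
degree 2: 0−0−0 = 0 → Ȟ^2 ≅ 0

Ȟ^0 = 0, Ȟ^1 = Z ⊕ Z/2, Ȟ^2 = 0


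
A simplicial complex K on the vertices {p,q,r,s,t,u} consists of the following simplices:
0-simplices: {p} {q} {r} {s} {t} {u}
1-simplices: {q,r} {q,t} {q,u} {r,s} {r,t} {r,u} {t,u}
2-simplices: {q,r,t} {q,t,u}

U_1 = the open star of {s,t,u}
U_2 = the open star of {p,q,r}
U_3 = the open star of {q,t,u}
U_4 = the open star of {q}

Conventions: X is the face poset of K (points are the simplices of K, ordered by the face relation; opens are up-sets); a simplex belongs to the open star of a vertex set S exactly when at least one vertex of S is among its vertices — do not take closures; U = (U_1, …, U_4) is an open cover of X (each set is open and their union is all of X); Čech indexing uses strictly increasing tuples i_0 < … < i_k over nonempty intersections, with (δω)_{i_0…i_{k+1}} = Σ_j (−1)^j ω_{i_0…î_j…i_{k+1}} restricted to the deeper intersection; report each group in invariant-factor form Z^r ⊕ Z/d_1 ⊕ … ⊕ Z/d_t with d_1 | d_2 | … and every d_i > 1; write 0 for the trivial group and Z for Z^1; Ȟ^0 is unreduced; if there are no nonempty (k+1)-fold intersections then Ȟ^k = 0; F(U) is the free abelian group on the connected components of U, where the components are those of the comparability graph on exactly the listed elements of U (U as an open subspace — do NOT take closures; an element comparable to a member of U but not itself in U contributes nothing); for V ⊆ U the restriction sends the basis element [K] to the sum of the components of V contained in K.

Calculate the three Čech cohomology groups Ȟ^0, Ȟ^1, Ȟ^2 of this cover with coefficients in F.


nonempty overlaps:
  U1={{s},{t},{u},{q,t},{q,u},{r,s},{r,t},{r,u},{t,u},{q,r,t},{q,t,u}} U2={{p},{q},{r},{q,r},{q,t},{q,u},{r,s},{r,t},{r,u},{q,r,t},{q,t,u}} U3={{q},{t},{u},{q,r},{q,t},{q,u},{r,t},{r,u},{t,u},{q,r,t},{q,t,u}} U4={{q},{q,r},{q,t},{q,u},{q,r,t},{q,t,u}}
  U12={{q,t},{q,u},{r,s},{r,t},{r,u},{q,r,t},{q,t,u}} U13={{t},{u},{q,t},{q,u},{r,t},{r,u},{t,u},{q,r,t},{q,t,u}} U14={{q,t},{q,u},{q,r,t},{q,t,u}} U23={{q},{q,r},{q,t},{q,u},{r,t},{r,u},{q,r,t},{q,t,u}} U24={{q},{q,r},{q,t},{q,u},{q,r,t},{q,t,u}} U34={{q},{q,r},{q,t},{q,u},{q,r,t},{q,t,u}}
  U123={{q,t},{q,u},{r,t},{r,u},{q,r,t},{q,t,u}} U124={{q,t},{q,u},{q,r,t},{q,t,u}} U134={{q,t},{q,u},{q,r,t},{q,t,u}} U234={{q},{q,r},{q,t},{q,u},{q,r,t},{q,t,u}}
  U1234={{q,t},{q,u},{q,r,t},{q,t,u}}
components per intersection:
  U1: {{s},{r,s}} {{t},{u},{q,t},{q,u},{r,t},{r,u},{t,u},{q,r,t},{q,t,u}}
  U2: {{p}} {{q},{r},{q,r},{q,t},{q,u},{r,s},{r,t},{r,u},{q,r,t},{q,t,u}}
  U3: {{q},{t},{u},{q,r},{q,t},{q,u},{r,t},{r,u},{t,u},{q,r,t},{q,t,u}}
  U4: {{q},{q,r},{q,t},{q,u},{q,r,t},{q,t,u}}
  U12: {{q,t},{q,u},{r,t},{q,r,t},{q,t,u}} {{r,s}} {{r,u}}
  U13: {{t},{u},{q,t},{q,u},{r,t},{r,u},{t,u},{q,r,t},{q,t,u}}
  U14: {{q,t},{q,u},{q,r,t},{q,t,u}}
  U23: {{q},{q,r},{q,t},{q,u},{r,t},{q,r,t},{q,t,u}} {{r,u}}
  U24: {{q},{q,r},{q,t},{q,u},{q,r,t},{q,t,u}}
  U34: {{q},{q,r},{q,t},{q,u},{q,r,t},{q,t,u}}
  U123: {{q,t},{q,u},{r,t},{q,r,t},{q,t,u}} {{r,u}}
  U124: {{q,t},{q,u},{q,r,t},{q,t,u}}
  U134: {{q,t},{q,u},{q,r,t},{q,t,u}}
  U234: {{q},{q,r},{q,t},{q,u},{q,r,t},{q,t,u}}
  U1234: {{q,t},{q,u},{q,r,t},{q,t,u}}
C dims 6,9,5,1; δ0: rk 4, SNF 1^4; δ1: rk 4, SNF 1^4; δ2: rk 1, SNF 1^1
degree 0: 6−4−0 = 2 → Ȟ^0 ≅ Z^2
degree 1: 9−4−4 = 1 → Ȟ^1 ≅ Z
degree 2: 5−1−4 = 0 → Ȟ^2 ≅ 0

Ȟ^0 = Z^2, Ȟ^1 = Z, Ȟ^2 = 0


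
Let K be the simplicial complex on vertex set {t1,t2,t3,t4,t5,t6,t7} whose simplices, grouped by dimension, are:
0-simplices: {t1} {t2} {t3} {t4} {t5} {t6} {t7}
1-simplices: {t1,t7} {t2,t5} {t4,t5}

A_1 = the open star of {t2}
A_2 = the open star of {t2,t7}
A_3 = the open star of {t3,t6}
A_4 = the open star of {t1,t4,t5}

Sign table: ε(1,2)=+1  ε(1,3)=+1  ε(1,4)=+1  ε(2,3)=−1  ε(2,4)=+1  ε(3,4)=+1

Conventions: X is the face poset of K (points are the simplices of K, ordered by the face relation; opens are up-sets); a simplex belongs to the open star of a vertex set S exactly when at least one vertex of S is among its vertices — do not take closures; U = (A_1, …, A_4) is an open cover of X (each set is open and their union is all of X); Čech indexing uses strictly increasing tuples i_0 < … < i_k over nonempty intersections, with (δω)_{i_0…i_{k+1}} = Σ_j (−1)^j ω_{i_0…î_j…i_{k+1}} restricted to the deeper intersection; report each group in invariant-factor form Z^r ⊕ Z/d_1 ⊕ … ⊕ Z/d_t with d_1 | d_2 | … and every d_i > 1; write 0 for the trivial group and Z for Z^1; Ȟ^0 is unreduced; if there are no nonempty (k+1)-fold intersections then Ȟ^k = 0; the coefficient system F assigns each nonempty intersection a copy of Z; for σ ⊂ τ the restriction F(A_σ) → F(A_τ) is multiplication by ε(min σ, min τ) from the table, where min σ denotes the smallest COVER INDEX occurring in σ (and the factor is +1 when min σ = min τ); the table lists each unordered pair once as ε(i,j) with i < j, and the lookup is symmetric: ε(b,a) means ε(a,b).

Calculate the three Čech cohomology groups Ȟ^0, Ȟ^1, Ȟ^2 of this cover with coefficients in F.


Ȟ^0 = Z^2; Ȟ^1 = 0; Ȟ^2 = 0

intersection data:
  A1={{t2},{t2,t5}} A2={{t2},{t7},{t1,t7},{t2,t5}} A3={{t3},{t6}} A4={{t1},{t4},{t5},{t1,t7},{t2,t5},{t4,t5}}
  A12={{t2},{t2,t5}} A14={{t2,t5}} A24={{t1,t7},{t2,t5}}
  A124={{t2,t5}}
C dims 4,3,1; δ0: rk 2, SNF 1^2; δ1: rk 1, SNF 1^1
Ȟ^0 = (4 − 2) − 0 = 2, so Ȟ^0 ≅ Z^2
Ȟ^1 = (3 − 1) − 2 = 0, so Ȟ^1 ≅ 0
Ȟ^2 = (1 − 0) − 1 = 0, so Ȟ^2 ≅ 0


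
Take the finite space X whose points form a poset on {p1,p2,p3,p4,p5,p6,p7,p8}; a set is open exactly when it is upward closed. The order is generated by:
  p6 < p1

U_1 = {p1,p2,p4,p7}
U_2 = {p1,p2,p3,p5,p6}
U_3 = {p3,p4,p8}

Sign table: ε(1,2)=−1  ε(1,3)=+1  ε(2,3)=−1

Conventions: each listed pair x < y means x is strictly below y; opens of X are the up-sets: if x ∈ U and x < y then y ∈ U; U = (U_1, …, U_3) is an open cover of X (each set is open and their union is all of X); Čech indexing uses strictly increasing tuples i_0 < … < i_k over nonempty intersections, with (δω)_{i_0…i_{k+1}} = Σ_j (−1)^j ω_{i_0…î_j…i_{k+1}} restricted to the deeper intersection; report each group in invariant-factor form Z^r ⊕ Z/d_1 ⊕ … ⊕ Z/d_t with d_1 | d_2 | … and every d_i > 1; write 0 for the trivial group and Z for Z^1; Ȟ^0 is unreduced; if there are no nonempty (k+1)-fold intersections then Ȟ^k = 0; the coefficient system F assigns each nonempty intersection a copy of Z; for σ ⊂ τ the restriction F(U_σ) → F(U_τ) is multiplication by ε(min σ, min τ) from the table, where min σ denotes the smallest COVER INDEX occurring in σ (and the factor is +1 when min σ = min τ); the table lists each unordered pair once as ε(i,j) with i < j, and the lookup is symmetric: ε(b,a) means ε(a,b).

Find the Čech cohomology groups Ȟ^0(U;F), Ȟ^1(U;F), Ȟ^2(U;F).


Ȟ^0(U;F) ≅ Z, Ȟ^1(U;F) ≅ Z, Ȟ^2(U;F) ≅ 0

cover nerve:
  U12={p1,p2} U13={p4} U23={p3}
C dims 3,3; δ0: rk 2, SNF 1^2
Ȟ^0: (3−2)−0=1 ⇒ Z
Ȟ^1: (3−0)−2=1 ⇒ Z
Ȟ^2: (0−0)−0=0 ⇒ 0


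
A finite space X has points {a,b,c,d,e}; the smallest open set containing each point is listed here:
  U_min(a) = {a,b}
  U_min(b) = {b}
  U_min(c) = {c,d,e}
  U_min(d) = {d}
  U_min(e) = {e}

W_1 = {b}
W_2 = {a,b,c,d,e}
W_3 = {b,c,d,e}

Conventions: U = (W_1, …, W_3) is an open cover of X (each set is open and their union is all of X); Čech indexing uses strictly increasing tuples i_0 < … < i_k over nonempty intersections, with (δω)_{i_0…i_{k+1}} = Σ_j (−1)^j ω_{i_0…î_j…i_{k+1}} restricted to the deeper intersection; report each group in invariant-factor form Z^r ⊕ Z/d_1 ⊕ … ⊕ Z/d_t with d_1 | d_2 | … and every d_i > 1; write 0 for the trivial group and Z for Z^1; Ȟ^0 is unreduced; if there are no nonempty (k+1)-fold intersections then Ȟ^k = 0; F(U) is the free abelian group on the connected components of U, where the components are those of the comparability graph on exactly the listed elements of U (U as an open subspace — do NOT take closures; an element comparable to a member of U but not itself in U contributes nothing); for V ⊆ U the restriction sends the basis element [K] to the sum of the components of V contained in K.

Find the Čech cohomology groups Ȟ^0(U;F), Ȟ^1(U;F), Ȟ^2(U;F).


intersection data:
  W12={b} W13={b} W23={b,c,d,e}
  W123={b}
components per intersection:
  W1: {b}
  W2: {a,b} {c,d,e}
  W3: {b} {c,d,e}
  W12: {b}
  W13: {b}
  W23: {b} {c,d,e}
  W123: {b}
C dims 5,4,1; δ0: rk 3, SNF 1^3; δ1: rk 1, SNF 1^1
Ȟ^0 = (5 − 3) − 0 = 2, so Ȟ^0 ≅ Z^2
Ȟ^1 = (4 − 1) − 3 = 0, so Ȟ^1 ≅ 0
Ȟ^2 = (1 − 0) − 1 = 0, so Ȟ^2 ≅ 0

Ȟ^0 = Z^2, Ȟ^1 = 0 and Ȟ^2 = 0


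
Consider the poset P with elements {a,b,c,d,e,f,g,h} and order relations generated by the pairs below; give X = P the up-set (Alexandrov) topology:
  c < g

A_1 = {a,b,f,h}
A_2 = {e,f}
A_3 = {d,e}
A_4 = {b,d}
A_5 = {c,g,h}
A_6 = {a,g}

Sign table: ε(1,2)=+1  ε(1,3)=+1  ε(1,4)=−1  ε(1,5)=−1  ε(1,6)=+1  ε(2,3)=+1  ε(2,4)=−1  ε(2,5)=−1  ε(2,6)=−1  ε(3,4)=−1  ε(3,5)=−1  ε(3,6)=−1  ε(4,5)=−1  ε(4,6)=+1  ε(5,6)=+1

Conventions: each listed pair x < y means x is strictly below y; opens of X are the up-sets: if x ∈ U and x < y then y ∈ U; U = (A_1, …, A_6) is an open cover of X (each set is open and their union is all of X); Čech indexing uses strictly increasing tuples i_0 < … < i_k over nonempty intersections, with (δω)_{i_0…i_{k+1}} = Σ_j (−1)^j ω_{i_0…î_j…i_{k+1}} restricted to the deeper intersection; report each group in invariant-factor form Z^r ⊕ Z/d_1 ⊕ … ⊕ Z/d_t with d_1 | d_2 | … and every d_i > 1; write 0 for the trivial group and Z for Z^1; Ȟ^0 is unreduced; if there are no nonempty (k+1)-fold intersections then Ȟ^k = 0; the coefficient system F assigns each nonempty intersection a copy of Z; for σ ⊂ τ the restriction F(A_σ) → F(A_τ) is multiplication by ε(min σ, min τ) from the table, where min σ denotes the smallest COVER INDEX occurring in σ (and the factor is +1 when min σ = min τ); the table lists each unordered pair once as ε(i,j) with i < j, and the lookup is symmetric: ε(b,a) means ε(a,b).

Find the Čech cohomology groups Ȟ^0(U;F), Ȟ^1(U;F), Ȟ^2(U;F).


Ȟ^0(U;F) ≅ 0, Ȟ^1(U;F) ≅ Z ⊕ Z/2, Ȟ^2(U;F) ≅ 0

cover nerve:
  A12={f} A14={b} A15={h} A16={a} A23={e} A34={d} A56={g}
C dims 6,7; δ0: rk 6, SNF 1^5·2
Ȟ^0: (6−6)−0=0 ⇒ 0
Ȟ^1: (7−0)−6=1 plus torsion [2] ⇒ Z ⊕ Z/2
Ȟ^2: (0−0)−0=0 ⇒ 0


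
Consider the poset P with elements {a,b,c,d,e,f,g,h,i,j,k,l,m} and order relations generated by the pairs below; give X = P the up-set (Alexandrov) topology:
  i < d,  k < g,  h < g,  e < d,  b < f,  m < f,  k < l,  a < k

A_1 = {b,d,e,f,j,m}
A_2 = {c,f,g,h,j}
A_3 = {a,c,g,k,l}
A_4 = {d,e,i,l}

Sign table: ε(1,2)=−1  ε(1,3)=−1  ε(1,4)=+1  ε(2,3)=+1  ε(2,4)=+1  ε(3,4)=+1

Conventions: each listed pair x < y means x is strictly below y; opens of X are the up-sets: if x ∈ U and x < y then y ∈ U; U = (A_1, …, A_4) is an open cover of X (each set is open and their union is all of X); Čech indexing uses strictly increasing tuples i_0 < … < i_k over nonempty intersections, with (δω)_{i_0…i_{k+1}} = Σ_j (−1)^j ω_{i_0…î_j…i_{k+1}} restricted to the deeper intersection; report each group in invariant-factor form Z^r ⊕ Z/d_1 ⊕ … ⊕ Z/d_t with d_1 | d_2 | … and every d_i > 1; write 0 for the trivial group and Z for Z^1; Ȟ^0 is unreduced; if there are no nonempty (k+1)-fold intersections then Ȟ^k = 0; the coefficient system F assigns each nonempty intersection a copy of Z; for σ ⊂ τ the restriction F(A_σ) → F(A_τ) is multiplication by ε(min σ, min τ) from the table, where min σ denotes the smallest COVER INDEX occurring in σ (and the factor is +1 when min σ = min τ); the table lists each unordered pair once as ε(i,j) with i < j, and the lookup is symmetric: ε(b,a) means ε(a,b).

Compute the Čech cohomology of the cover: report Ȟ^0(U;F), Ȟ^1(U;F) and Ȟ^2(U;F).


nerve simplices:
  A12={f,j} A14={d,e} A23={c,g} A34={l}
C dims 4,4; δ0: rk 4, SNF 1^3·2
degree 0: 4−4−0 = 0 → Ȟ^0 ≅ 0
degree 1: 4−0−4 = 0 plus torsion [2] → Ȟ^1 ≅ Z/2
degree 2: 0−0−0 = 0 → Ȟ^2 ≅ 0

Ȟ^0(U;F) ≅ 0, Ȟ^1(U;F) ≅ Z/2, Ȟ^2(U;F) ≅ 0


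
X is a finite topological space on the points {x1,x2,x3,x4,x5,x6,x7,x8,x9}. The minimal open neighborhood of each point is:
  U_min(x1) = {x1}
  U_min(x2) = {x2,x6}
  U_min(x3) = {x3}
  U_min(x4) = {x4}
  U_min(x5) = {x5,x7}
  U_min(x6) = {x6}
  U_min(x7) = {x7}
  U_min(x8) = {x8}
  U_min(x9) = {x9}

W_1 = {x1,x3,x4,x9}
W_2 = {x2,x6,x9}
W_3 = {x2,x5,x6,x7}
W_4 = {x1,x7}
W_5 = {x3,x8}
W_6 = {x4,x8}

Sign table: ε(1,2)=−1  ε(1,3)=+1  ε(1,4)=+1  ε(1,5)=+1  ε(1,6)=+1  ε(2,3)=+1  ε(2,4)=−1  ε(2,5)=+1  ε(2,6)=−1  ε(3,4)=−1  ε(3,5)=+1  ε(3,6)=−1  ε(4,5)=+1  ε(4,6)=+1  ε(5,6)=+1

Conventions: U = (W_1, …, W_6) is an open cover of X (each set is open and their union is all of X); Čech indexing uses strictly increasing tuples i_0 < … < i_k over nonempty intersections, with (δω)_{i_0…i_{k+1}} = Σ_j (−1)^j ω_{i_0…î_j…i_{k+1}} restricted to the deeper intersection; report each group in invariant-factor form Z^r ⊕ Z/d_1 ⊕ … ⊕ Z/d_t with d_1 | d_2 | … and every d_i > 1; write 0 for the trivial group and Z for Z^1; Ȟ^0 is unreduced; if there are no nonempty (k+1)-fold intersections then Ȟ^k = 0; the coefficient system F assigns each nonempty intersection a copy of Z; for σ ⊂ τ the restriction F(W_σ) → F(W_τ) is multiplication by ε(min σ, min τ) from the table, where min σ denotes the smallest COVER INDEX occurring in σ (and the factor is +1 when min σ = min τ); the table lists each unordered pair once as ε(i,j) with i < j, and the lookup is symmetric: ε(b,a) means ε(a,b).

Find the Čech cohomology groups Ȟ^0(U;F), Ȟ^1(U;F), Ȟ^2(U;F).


cover nerve:
  W12={x9} W14={x1} W15={x3} W16={x4} W23={x2,x6} W34={x7} W56={x8}
C dims 6,7; δ0: rk 5, SNF 1^5
Ȟ^0: (6−5)−0=1 ⇒ Z
Ȟ^1: (7−0)−5=2 ⇒ Z^2
Ȟ^2: (0−0)−0=0 ⇒ 0

Ȟ^0 ≅ Z,  Ȟ^1 ≅ Z^2,  Ȟ^2 ≅ 0


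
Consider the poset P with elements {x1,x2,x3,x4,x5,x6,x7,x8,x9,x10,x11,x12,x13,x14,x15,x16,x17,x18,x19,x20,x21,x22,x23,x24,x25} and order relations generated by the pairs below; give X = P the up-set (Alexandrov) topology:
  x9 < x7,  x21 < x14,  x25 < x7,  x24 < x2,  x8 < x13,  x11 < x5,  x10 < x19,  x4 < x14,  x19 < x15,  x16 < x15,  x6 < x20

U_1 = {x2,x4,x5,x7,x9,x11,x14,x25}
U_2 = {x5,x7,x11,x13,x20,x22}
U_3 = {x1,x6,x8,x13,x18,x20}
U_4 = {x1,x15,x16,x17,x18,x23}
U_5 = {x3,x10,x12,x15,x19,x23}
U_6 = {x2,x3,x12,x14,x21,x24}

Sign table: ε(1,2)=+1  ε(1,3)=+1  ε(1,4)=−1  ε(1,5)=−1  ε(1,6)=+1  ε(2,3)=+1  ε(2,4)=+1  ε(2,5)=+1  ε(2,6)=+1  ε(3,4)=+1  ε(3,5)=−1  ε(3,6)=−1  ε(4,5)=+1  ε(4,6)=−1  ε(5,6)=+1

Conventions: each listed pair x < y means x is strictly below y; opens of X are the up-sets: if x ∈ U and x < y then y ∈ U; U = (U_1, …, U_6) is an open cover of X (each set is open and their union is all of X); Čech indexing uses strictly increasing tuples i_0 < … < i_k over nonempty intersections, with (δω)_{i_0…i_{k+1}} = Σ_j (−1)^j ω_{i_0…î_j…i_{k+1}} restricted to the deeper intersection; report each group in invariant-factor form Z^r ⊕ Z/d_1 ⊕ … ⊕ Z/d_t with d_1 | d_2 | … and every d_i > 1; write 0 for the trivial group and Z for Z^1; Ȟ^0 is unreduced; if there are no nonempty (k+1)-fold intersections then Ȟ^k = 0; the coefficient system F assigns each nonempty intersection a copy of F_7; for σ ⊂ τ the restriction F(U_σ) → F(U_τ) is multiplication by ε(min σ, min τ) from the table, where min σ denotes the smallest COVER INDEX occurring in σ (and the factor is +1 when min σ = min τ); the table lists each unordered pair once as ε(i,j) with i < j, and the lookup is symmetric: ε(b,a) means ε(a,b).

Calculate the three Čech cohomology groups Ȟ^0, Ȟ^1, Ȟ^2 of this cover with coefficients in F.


nerve simplices:
  U12={x5,x7,x11} U16={x2,x14} U23={x13,x20} U34={x1,x18} U45={x15,x23} U56={x3,x12}
C dims 6,6; δ0: rk_F7 5
degree 0: 6−5−0 = 1 → Ȟ^0 ≅ Z/7
degree 1: 6−0−5 = 1 → Ȟ^1 ≅ Z/7
degree 2: 0−0−0 = 0 → Ȟ^2 ≅ 0

Ȟ^0(U;F) ≅ Z/7, Ȟ^1(U;F) ≅ Z/7 and Ȟ^2(U;F) ≅ 0


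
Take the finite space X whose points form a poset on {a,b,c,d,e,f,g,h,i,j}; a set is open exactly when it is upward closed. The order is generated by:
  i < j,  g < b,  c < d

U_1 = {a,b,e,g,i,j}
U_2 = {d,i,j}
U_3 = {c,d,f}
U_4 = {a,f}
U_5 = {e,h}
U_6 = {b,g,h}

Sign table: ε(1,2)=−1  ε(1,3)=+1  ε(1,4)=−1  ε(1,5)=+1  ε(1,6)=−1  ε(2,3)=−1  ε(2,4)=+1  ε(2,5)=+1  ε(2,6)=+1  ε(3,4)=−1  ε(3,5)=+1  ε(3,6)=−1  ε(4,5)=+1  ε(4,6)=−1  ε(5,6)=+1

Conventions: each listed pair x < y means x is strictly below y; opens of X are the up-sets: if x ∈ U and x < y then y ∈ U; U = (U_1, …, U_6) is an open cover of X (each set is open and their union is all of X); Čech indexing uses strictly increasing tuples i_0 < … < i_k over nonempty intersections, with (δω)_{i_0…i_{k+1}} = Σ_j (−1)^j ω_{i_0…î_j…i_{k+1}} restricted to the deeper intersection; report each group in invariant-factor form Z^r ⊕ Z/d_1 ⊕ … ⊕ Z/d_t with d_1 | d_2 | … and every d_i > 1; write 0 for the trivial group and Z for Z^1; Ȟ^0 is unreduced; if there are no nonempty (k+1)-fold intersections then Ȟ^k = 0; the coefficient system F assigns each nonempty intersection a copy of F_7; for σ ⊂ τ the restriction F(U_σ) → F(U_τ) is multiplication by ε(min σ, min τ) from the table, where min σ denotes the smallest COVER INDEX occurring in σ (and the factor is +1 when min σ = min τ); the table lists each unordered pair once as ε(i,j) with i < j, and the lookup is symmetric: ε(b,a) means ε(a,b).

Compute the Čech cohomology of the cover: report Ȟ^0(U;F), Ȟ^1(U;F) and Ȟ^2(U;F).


Ȟ^0 ≅ 0; Ȟ^1 ≅ Z/7; Ȟ^2 ≅ 0

nerve simplices:
  U12={i,j} U14={a} U15={e} U16={b,g} U23={d} U34={f} U56={h}
C dims 6,7; δ0: rk_F7 6
degree 0: 6−6−0 = 0 → Ȟ^0 ≅ 0
degree 1: 7−0−6 = 1 → Ȟ^1 ≅ Z/7
degree 2: 0−0−0 = 0 → Ȟ^2 ≅ 0


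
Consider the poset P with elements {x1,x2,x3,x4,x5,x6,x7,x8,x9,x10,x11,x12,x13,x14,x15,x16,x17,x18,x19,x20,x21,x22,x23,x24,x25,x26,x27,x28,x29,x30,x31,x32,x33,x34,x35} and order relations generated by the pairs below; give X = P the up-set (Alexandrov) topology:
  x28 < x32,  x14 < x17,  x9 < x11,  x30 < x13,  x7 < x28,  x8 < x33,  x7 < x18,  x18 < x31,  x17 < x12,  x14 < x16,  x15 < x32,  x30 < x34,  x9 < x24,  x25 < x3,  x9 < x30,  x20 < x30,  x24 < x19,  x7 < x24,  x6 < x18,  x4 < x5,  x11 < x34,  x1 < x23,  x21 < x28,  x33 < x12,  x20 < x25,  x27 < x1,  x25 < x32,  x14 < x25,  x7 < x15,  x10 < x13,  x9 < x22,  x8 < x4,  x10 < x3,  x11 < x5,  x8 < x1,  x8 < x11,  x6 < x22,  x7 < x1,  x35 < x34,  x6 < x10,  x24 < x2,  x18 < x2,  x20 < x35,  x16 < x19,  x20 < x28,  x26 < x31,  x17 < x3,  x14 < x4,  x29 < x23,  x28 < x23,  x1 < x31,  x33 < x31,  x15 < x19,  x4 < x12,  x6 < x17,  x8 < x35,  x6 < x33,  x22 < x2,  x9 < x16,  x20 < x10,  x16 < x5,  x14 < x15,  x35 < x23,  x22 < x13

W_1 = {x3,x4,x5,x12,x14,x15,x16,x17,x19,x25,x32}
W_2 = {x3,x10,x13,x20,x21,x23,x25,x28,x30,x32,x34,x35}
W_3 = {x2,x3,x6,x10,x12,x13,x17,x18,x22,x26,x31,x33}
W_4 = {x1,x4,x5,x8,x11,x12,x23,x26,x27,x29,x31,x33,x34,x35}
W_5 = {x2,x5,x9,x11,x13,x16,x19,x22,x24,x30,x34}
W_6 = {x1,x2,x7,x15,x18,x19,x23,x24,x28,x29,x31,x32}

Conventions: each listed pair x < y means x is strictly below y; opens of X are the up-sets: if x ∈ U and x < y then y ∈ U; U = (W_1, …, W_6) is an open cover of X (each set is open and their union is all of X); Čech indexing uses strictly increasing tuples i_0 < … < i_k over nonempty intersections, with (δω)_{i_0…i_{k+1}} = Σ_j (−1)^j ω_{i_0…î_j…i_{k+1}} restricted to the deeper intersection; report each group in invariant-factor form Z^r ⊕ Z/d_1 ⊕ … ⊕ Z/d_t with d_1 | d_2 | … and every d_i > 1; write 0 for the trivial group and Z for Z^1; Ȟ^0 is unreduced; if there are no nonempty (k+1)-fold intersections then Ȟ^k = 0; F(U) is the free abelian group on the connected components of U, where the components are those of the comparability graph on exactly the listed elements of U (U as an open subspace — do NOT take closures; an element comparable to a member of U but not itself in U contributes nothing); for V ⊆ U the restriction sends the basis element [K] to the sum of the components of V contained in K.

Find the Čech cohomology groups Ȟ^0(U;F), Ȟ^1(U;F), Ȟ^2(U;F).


nerve of the cover:
  W12={x3,x25,x32} W13={x3,x12,x17} W14={x4,x5,x12} W15={x5,x16,x19} W16={x15,x19,x32} W23={x3,x10,x13} W24={x23,x34,x35} W25={x13,x30,x34} W26={x23,x28,x32} W34={x12,x26,x31,x33} W35={x2,x13,x22} W36={x2,x18,x31} W45={x5,x11,x34} W46={x1,x23,x29,x31} W56={x2,x19,x24}
  W123={x3} W126={x32} W134={x12} W145={x5} W156={x19} W235={x13} W245={x34} W246={x23} W346={x31} W356={x2}
components per intersection:
  W1: {x3,x4,x5,x12,x14,x15,x16,x17,x19,x25,x32}
  W2: {x3,x10,x13,x20,x21,x23,x25,x28,x30,x32,x34,x35}
  W3: {x2,x3,x6,x10,x12,x13,x17,x18,x22,x26,x31,x33}
  W4: {x1,x4,x5,x8,x11,x12,x23,x26,x27,x29,x31,x33,x34,x35}
  W5: {x2,x5,x9,x11,x13,x16,x19,x22,x24,x30,x34}
  W6: {x1,x2,x7,x15,x18,x19,x23,x24,x28,x29,x31,x32}
  W12: {x3,x25,x32}
  W13: {x3,x12,x17}
  W14: {x4,x5,x12}
  W15: {x5,x16,x19}
  W16: {x15,x19,x32}
  W23: {x3,x10,x13}
  W24: {x23,x34,x35}
  W25: {x13,x30,x34}
  W26: {x23,x28,x32}
  W34: {x12,x26,x31,x33}
  W35: {x2,x13,x22}
  W36: {x2,x18,x31}
  W45: {x5,x11,x34}
  W46: {x1,x23,x29,x31}
  W56: {x2,x19,x24}
  W123: {x3}
  W126: {x32}
  W134: {x12}
  W145: {x5}
  W156: {x19}
  W235: {x13}
  W245: {x34}
  W246: {x23}
  W346: {x31}
  W356: {x2}
C dims 6,15,10; δ0: rk 5, SNF 1^5; δ1: rk 10, SNF 1^9·2
Ȟ^0 = (6 − 5) − 0 = 1, so Ȟ^0 ≅ Z
Ȟ^1 = (15 − 10) − 5 = 0, so Ȟ^1 ≅ 0
Ȟ^2 = (10 − 0) − 10 = 0 plus torsion [2], so Ȟ^2 ≅ Z/2

Ȟ^0(U;F) ≅ Z, Ȟ^1(U;F) ≅ 0, Ȟ^2(U;F) ≅ Z/2
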